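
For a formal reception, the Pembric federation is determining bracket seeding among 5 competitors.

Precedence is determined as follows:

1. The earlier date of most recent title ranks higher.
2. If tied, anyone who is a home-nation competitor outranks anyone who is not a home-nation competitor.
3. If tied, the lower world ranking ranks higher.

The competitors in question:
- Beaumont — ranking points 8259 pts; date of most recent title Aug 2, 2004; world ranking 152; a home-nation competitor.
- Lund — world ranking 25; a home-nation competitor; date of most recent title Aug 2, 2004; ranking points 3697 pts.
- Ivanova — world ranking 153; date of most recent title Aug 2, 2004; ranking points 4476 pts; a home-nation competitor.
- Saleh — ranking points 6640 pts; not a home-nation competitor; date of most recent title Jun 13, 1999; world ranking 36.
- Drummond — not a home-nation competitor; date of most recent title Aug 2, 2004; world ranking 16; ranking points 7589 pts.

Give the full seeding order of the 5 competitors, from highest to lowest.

By date of most recent title (earlier first): Saleh (Jun 13, 1999); then Lund, Beaumont, Ivanova and Drummond (each Aug 2, 2004).
Among Lund, Beaumont, Ivanova and Drummond, a home-nation competitor before not a home-nation competitor: Lund, Beaumont and Ivanova (a home-nation competitor) before Drummond (not a home-nation competitor).
Among Lund, Beaumont and Ivanova, by world ranking (lower first): Lund (25) before Beaumont (152) before Ivanova (153).
Full order: Saleh, Lund, Beaumont, Ivanova, Drummond.

Saleh, Lund, Beaumont, Ivanova, Drummond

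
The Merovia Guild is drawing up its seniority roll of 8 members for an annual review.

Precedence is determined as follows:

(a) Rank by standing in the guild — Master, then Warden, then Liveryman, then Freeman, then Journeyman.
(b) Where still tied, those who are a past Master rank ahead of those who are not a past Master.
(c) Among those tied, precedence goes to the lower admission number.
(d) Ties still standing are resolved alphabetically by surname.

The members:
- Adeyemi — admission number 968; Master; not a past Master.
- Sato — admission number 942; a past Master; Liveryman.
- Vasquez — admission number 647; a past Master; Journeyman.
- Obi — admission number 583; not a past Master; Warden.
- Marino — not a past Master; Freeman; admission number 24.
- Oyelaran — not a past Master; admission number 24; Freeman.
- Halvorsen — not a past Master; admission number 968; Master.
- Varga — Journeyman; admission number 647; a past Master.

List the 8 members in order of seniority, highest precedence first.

Adeyemi, Halvorsen, Obi, Sato, Marino, Oyelaran, Varga, Vasquez

By standing in the guild: Adeyemi and Halvorsen (Master); then Obi (Warden); then Sato (Liveryman); then Marino and Oyelaran (Freeman); then Varga and Vasquez (Journeyman).
Adeyemi and Halvorsen are each not a past Master, so the next rule applies.
Adeyemi and Halvorsen both have admission number 968, so the next rule applies.
Among Adeyemi and Halvorsen, alphabetically by surname: Adeyemi before Halvorsen.
Marino and Oyelaran are each not a past Master, so the next rule applies.
Marino and Oyelaran both have admission number 24, so the next rule applies.
Among Marino and Oyelaran, alphabetically by surname: Marino before Oyelaran.
Varga and Vasquez are each a past Master, so the next rule applies.
Varga and Vasquez both have admission number 647, so the next rule applies.
Among Varga and Vasquez, alphabetically by surname: Varga before Vasquez.
Full order: Adeyemi, Halvorsen, Obi, Sato, Marino, Oyelaran, Varga, Vasquez.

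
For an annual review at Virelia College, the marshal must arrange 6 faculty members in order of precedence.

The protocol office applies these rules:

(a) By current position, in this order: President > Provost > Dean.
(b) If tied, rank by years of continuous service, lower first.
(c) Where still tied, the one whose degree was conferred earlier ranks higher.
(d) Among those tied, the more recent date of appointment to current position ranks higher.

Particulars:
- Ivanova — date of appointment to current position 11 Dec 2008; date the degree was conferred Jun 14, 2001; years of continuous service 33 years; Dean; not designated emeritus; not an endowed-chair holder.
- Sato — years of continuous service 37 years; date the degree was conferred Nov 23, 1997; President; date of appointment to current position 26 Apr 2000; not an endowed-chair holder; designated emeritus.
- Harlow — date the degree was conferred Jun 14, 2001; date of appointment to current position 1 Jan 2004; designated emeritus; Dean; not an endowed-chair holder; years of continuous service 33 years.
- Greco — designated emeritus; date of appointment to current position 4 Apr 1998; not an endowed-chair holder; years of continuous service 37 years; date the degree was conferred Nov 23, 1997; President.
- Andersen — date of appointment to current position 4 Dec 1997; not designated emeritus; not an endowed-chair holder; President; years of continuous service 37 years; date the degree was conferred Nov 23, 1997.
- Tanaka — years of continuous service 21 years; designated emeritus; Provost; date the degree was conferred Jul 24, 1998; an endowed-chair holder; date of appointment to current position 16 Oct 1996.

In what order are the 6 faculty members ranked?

By current position: Sato, Greco and Andersen (President); then Tanaka (Provost); then Ivanova and Harlow (Dean).
Sato, Greco and Andersen all have years of continuous service 37 years, so the next rule applies.
Sato, Greco and Andersen all have date the degree was conferred Nov 23, 1997, so the next rule applies.
Among Sato, Greco and Andersen, by date of appointment to current position (later first): Sato (26 Apr 2000) before Greco (4 Apr 1998) before Andersen (4 Dec 1997).
Ivanova and Harlow both have years of continuous service 33 years, so the next rule applies.
Ivanova and Harlow both have date the degree was conferred Jun 14, 2001, so the next rule applies.
Among Ivanova and Harlow, by date of appointment to current position (later first): Ivanova (11 Dec 2008) before Harlow (1 Jan 2004).
Full order: Sato, Greco, Andersen, Tanaka, Ivanova, Harlow.

Sato, Greco, Andersen, Tanaka, Ivanova, Harlow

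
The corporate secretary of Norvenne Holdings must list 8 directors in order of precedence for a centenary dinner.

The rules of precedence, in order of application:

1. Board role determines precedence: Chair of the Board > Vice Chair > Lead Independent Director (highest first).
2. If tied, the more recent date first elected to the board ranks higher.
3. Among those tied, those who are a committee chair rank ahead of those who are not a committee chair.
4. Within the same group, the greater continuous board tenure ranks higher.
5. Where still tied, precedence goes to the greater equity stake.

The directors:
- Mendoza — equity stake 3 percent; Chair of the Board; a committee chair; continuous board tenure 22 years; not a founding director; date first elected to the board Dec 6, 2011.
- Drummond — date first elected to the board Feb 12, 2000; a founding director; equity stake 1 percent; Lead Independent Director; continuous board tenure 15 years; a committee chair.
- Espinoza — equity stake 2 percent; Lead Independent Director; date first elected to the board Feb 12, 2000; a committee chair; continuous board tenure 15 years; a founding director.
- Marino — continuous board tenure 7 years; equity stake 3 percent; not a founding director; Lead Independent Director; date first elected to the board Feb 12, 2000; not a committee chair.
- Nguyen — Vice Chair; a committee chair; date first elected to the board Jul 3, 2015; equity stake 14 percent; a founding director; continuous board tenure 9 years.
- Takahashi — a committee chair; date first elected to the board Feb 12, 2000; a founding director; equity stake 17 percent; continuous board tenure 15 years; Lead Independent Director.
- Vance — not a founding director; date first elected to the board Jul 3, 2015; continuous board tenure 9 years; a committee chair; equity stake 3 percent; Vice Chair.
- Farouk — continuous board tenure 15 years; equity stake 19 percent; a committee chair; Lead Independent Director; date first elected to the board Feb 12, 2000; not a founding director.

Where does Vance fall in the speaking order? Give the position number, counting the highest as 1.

By board role: Mendoza (Chair of the Board); then Nguyen and Vance (Vice Chair); then Farouk, Takahashi, Espinoza, Drummond and Marino (Lead Independent Director).
Nguyen and Vance both have date first elected to the board Jul 3, 2015, so the next rule applies.
Nguyen and Vance are each a committee chair, so the next rule applies.
Nguyen and Vance both have continuous board tenure 9 years, so the next rule applies.
Among Nguyen and Vance, by equity stake (higher first): Nguyen (14 percent) before Vance (3 percent).
Farouk, Takahashi, Espinoza, Drummond and Marino all have date first elected to the board Feb 12, 2000, so the next rule applies.
Among Farouk, Takahashi, Espinoza, Drummond and Marino, a committee chair before not a committee chair: Farouk, Takahashi, Espinoza and Drummond (a committee chair) before Marino (not a committee chair).
Farouk, Takahashi, Espinoza and Drummond all have continuous board tenure 15 years, so the next rule applies.
Among Farouk, Takahashi, Espinoza and Drummond, by equity stake (higher first): Farouk (19 percent) before Takahashi (17 percent) before Espinoza (2 percent) before Drummond (1 percent).
Order: Mendoza, Nguyen, Vance, Farouk, Takahashi, Espinoza, Drummond, Marino. So position 3.

3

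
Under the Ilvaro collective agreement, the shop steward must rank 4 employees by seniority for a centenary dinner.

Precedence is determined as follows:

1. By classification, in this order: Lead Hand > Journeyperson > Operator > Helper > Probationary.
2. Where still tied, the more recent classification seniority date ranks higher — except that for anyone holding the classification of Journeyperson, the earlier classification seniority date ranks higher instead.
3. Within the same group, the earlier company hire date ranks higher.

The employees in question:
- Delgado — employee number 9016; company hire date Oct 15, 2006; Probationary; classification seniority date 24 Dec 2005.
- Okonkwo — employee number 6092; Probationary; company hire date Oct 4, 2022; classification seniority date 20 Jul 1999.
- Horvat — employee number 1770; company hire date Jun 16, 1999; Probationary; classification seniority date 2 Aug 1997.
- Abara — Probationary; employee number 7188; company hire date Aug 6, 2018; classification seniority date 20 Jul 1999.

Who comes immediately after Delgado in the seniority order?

By classification: Delgado, Abara, Okonkwo and Horvat (Probationary).
Among Delgado, Abara, Okonkwo and Horvat, by classification seniority date (later first): Delgado (24 Dec 2005) before Abara and Okonkwo (20 Jul 1999) before Horvat (2 Aug 1997).
Among Abara and Okonkwo, by company hire date (earlier first): Abara (Aug 6, 2018) before Okonkwo (Oct 4, 2022).
Order: Delgado, Abara, Okonkwo, Horvat.

Abara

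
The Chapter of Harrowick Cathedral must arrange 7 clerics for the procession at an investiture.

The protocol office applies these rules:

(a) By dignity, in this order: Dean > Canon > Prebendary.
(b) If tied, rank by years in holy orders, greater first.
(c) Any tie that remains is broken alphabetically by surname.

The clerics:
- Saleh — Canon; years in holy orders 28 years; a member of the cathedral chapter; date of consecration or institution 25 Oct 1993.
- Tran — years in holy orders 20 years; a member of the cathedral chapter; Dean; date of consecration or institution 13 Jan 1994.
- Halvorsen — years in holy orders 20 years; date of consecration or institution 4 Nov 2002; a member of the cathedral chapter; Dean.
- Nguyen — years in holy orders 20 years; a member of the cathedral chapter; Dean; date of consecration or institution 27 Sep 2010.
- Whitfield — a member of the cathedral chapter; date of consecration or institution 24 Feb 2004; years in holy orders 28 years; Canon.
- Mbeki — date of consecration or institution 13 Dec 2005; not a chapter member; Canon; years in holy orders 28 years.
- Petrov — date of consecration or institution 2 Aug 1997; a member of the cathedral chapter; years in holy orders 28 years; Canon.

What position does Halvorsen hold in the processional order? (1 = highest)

By dignity: Halvorsen, Nguyen and Tran (Dean); then Mbeki, Petrov, Saleh and Whitfield (Canon).
Halvorsen, Nguyen and Tran all have years in holy orders 20 years, so the next rule applies.
Among Halvorsen, Nguyen and Tran, alphabetically by surname: Halvorsen before Nguyen before Tran.
Mbeki, Petrov, Saleh and Whitfield all have years in holy orders 28 years, so the next rule applies.
Among Mbeki, Petrov, Saleh and Whitfield, alphabetically by surname: Mbeki before Petrov before Saleh before Whitfield.
Order: Halvorsen, Nguyen, Tran, Mbeki, Petrov, Saleh, Whitfield. So position 1.

1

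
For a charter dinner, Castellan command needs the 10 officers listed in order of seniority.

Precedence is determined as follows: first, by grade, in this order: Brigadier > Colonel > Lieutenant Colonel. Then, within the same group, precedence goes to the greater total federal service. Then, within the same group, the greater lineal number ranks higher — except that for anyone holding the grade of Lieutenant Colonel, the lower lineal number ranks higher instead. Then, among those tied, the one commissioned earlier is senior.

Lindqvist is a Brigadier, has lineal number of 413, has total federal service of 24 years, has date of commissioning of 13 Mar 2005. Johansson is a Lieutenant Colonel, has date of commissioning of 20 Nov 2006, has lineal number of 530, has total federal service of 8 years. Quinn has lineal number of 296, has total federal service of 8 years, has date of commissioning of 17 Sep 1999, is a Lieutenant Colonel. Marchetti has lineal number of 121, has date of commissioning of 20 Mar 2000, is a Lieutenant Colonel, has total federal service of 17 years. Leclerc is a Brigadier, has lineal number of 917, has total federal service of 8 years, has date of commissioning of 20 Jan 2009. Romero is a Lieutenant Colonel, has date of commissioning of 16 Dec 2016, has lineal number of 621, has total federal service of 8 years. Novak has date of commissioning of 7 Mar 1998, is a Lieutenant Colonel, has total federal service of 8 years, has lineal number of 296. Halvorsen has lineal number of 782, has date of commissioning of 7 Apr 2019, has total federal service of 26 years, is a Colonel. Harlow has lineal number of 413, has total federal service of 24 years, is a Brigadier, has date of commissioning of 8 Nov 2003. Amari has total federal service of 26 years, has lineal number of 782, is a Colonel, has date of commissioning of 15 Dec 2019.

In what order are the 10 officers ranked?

Harlow, Lindqvist, Leclerc, Halvorsen, Amari, Marchetti, Novak, Quinn, Johansson, Romero

By grade: Harlow, Lindqvist and Leclerc (Brigadier); then Halvorsen and Amari (Colonel); then Marchetti, Novak, Quinn, Johansson and Romero (Lieutenant Colonel).
Among Harlow, Lindqvist and Leclerc, by total federal service (higher first): Harlow and Lindqvist (24 years) before Leclerc (8 years).
Harlow and Lindqvist both have lineal number 413, so the next rule applies.
Among Harlow and Lindqvist, by date of commissioning (earlier first): Harlow (8 Nov 2003) before Lindqvist (13 Mar 2005).
Halvorsen and Amari both have total federal service 26 years, so the next rule applies.
Halvorsen and Amari both have lineal number 782, so the next rule applies.
Among Halvorsen and Amari, by date of commissioning (earlier first): Halvorsen (7 Apr 2019) before Amari (15 Dec 2019).
Among Marchetti, Novak, Quinn, Johansson and Romero, by total federal service (higher first): Marchetti (17 years) before Novak, Quinn, Johansson and Romero (8 years).
Among Novak, Quinn, Johansson and Romero, by lineal number (lower first) (reversed rule for this group): Novak and Quinn (296) before Johansson (530) before Romero (621).
Among Novak and Quinn, by date of commissioning (earlier first): Novak (7 Mar 1998) before Quinn (17 Sep 1999).
Full order: Harlow, Lindqvist, Leclerc, Halvorsen, Amari, Marchetti, Novak, Quinn, Johansson, Romero.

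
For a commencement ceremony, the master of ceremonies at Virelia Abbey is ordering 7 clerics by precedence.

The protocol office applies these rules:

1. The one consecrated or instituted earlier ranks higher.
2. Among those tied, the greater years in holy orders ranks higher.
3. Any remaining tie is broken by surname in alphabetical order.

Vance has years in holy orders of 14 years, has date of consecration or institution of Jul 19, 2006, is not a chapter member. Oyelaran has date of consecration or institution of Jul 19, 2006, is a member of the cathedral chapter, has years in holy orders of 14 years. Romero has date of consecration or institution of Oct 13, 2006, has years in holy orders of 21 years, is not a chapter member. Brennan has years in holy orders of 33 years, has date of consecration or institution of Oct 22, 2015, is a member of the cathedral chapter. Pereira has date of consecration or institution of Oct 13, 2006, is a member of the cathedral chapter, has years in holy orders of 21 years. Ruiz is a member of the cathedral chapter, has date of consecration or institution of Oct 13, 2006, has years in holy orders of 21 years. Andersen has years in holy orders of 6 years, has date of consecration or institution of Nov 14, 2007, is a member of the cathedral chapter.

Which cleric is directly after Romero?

Ruiz

By date of consecration or institution (earlier first): Oyelaran and Vance (both Jul 19, 2006); then Pereira, Romero and Ruiz (each Oct 13, 2006); then Andersen (Nov 14, 2007); then Brennan (Oct 22, 2015).
Oyelaran and Vance both have years in holy orders 14 years, so the next rule applies.
Among Oyelaran and Vance, alphabetically by surname: Oyelaran before Vance.
Pereira, Romero and Ruiz all have years in holy orders 21 years, so the next rule applies.
Among Pereira, Romero and Ruiz, alphabetically by surname: Pereira before Romero before Ruiz.
Order: Oyelaran, Vance, Pereira, Romero, Ruiz, Andersen, Brennan.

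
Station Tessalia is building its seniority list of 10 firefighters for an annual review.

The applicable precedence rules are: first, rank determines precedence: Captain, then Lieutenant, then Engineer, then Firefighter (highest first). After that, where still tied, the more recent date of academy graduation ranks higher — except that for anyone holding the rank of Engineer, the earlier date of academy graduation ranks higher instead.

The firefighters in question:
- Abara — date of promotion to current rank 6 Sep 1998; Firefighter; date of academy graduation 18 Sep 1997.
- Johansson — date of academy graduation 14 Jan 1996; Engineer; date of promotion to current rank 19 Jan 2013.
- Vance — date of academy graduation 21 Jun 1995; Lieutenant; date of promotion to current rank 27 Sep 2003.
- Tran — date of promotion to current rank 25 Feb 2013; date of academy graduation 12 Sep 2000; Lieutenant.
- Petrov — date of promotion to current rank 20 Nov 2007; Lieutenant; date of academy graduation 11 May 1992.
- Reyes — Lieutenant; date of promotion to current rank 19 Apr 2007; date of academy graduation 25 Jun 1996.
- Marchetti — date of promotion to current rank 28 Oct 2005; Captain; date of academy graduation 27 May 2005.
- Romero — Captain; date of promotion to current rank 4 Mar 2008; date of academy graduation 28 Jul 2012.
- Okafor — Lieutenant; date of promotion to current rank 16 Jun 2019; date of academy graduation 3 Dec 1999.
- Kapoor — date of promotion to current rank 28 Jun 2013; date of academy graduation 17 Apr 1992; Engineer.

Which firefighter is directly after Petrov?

Kapoor

By rank: Romero and Marchetti (Captain); then Tran, Okafor, Reyes, Vance and Petrov (Lieutenant); then Kapoor and Johansson (Engineer); then Abara (Firefighter).
Among Romero and Marchetti, by date of academy graduation (later first): Romero (28 Jul 2012) before Marchetti (27 May 2005).
Among Tran, Okafor, Reyes, Vance and Petrov, by date of academy graduation (later first): Tran (12 Sep 2000) before Okafor (3 Dec 1999) before Reyes (25 Jun 1996) before Vance (21 Jun 1995) before Petrov (11 May 1992).
Among Kapoor and Johansson, by date of academy graduation (earlier first) (reversed rule for this group): Kapoor (17 Apr 1992) before Johansson (14 Jan 1996).
Order: Romero, Marchetti, Tran, Okafor, Reyes, Vance, Petrov, Kapoor, Johansson, Abara.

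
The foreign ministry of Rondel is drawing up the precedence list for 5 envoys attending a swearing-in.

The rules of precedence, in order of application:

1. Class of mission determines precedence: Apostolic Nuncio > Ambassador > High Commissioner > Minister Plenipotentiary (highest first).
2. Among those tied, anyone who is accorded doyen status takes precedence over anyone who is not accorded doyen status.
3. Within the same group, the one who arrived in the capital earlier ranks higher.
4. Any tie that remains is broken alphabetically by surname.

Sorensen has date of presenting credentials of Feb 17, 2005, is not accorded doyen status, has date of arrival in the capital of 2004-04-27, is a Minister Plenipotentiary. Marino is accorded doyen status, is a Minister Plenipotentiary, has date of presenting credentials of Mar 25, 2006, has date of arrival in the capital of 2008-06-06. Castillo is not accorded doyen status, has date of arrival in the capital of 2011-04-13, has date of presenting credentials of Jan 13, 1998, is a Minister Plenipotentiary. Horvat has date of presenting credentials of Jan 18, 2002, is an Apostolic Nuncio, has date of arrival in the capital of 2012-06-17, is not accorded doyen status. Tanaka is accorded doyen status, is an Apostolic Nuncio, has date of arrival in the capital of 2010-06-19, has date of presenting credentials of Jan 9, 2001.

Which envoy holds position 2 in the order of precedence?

Horvat

By class of mission: Tanaka and Horvat (Apostolic Nuncio); then Marino, Sorensen and Castillo (Minister Plenipotentiary).
Among Tanaka and Horvat, accorded doyen status before not accorded doyen status: Tanaka (accorded doyen status) before Horvat (not accorded doyen status).
Among Marino, Sorensen and Castillo, accorded doyen status before not accorded doyen status: Marino (accorded doyen status) before Sorensen and Castillo (not accorded doyen status).
Among Sorensen and Castillo, by date of arrival in the capital (earlier first): Sorensen (2004-04-27) before Castillo (2011-04-13).
Order: Tanaka, Horvat, Marino, Sorensen, Castillo.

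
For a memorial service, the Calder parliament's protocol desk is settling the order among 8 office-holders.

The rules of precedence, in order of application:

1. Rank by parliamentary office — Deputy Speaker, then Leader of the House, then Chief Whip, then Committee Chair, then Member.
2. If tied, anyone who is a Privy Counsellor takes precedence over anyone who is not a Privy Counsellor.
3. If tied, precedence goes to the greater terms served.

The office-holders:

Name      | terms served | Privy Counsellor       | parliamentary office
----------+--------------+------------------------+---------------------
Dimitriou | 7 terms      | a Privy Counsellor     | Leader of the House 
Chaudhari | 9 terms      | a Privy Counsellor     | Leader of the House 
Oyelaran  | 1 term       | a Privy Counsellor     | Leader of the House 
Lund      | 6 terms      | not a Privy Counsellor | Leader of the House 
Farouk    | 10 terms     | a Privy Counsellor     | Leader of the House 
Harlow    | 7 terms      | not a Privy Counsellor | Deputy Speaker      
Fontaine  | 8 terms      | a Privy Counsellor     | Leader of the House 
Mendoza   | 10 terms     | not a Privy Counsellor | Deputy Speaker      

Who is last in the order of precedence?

By parliamentary office: Mendoza and Harlow (Deputy Speaker); then Farouk, Chaudhari, Fontaine, Dimitriou, Oyelaran and Lund (Leader of the House).
Mendoza and Harlow are each not a Privy Counsellor, so the next rule applies.
Among Mendoza and Harlow, by terms served (higher first): Mendoza (10 terms) before Harlow (7 terms).
Among Farouk, Chaudhari, Fontaine, Dimitriou, Oyelaran and Lund, a Privy Counsellor before not a Privy Counsellor: Farouk, Chaudhari, Fontaine, Dimitriou and Oyelaran (a Privy Counsellor) before Lund (not a Privy Counsellor).
Among Farouk, Chaudhari, Fontaine, Dimitriou and Oyelaran, by terms served (higher first): Farouk (10 terms) before Chaudhari (9 terms) before Fontaine (8 terms) before Dimitriou (7 terms) before Oyelaran (1 term).
Order: Mendoza, Harlow, Farouk, Chaudhari, Fontaine, Dimitriou, Oyelaran, Lund.

Lund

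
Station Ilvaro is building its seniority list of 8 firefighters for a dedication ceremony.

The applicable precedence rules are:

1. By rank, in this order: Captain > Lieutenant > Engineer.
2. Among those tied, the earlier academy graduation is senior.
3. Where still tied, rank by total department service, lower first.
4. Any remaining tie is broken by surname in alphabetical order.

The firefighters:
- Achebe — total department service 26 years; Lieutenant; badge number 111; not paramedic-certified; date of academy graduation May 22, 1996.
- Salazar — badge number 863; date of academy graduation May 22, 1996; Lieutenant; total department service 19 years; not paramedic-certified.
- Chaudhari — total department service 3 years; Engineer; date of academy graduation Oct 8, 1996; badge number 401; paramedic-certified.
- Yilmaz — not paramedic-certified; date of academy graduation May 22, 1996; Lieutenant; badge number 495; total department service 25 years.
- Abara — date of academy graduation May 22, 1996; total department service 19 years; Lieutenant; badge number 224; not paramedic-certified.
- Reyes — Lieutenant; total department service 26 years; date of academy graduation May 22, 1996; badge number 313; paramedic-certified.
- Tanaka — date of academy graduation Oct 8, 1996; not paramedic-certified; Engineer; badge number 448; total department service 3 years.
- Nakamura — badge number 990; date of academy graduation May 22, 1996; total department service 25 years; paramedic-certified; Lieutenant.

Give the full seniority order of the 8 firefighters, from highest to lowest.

By rank: Abara, Salazar, Nakamura, Yilmaz, Achebe and Reyes (Lieutenant); then Chaudhari and Tanaka (Engineer).
Abara, Salazar, Nakamura, Yilmaz, Achebe and Reyes all have date of academy graduation May 22, 1996, so the next rule applies.
Among Abara, Salazar, Nakamura, Yilmaz, Achebe and Reyes, by total department service (lower first): Abara and Salazar (19 years) before Nakamura and Yilmaz (25 years) before Achebe and Reyes (26 years).
Among Abara and Salazar, alphabetically by surname: Abara before Salazar.
Among Nakamura and Yilmaz, alphabetically by surname: Nakamura before Yilmaz.
Among Achebe and Reyes, alphabetically by surname: Achebe before Reyes.
Chaudhari and Tanaka both have date of academy graduation Oct 8, 1996, so the next rule applies.
Chaudhari and Tanaka both have total department service 3 years, so the next rule applies.
Among Chaudhari and Tanaka, alphabetically by surname: Chaudhari before Tanaka.
Full order: Abara, Salazar, Nakamura, Yilmaz, Achebe, Reyes, Chaudhari, Tanaka.

Abara, Salazar, Nakamura, Yilmaz, Achebe, Reyes, Chaudhari, Tanaka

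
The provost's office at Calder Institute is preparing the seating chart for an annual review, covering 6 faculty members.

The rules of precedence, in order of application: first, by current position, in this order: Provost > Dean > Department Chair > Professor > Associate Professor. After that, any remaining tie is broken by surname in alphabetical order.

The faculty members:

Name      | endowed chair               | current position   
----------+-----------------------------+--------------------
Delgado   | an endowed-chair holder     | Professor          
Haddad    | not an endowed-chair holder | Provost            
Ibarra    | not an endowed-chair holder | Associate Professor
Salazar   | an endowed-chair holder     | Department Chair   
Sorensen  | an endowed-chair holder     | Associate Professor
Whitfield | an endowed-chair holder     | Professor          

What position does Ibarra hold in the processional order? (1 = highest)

By current position: Haddad (Provost); then Salazar (Department Chair); then Delgado and Whitfield (Professor); then Ibarra and Sorensen (Associate Professor).
Among Delgado and Whitfield, alphabetically by surname: Delgado before Whitfield.
Among Ibarra and Sorensen, alphabetically by surname: Ibarra before Sorensen.
Order: Haddad, Salazar, Delgado, Whitfield, Ibarra, Sorensen. So position 5.

5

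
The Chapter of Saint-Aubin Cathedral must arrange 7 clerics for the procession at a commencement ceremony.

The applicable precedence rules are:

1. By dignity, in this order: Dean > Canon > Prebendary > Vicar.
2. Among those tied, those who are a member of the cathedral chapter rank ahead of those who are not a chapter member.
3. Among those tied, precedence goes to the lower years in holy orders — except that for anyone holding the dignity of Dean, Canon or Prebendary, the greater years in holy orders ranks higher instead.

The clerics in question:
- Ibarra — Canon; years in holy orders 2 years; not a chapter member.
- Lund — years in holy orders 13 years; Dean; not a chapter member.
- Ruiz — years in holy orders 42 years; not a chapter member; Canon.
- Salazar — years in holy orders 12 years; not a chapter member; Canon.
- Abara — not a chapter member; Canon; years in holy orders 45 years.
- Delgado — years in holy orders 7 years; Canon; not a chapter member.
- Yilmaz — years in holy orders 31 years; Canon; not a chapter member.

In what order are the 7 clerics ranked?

By dignity: Lund (Dean); then Abara, Ruiz, Yilmaz, Salazar, Delgado and Ibarra (Canon).
Abara, Ruiz, Yilmaz, Salazar, Delgado and Ibarra are each not a chapter member, so the next rule applies.
Among Abara, Ruiz, Yilmaz, Salazar, Delgado and Ibarra, by years in holy orders (higher first) (reversed rule for this group): Abara (45 years) before Ruiz (42 years) before Yilmaz (31 years) before Salazar (12 years) before Delgado (7 years) before Ibarra (2 years).
Full order: Lund, Abara, Ruiz, Yilmaz, Salazar, Delgado, Ibarra.

Lund, Abara, Ruiz, Yilmaz, Salazar, Delgado, Ibarra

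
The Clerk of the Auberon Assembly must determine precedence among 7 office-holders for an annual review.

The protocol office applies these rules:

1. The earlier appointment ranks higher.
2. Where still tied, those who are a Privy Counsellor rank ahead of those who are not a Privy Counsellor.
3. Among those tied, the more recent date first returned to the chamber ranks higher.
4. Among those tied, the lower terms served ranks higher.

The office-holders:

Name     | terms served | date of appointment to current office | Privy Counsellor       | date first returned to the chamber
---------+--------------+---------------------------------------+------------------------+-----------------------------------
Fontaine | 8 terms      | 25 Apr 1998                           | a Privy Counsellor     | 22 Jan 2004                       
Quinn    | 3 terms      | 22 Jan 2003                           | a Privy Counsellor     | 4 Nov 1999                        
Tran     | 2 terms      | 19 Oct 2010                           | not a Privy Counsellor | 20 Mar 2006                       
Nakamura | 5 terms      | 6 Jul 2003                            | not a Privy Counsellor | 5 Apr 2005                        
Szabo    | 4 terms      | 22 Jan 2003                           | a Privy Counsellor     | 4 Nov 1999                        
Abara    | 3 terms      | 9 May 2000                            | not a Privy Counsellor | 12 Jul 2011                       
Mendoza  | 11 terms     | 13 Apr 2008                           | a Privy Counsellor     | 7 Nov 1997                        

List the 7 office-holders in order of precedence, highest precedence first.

By date of appointment to current office (earlier first): Fontaine (25 Apr 1998); then Abara (9 May 2000); then Quinn and Szabo (both 22 Jan 2003); then Nakamura (6 Jul 2003); then Mendoza (13 Apr 2008); then Tran (19 Oct 2010).
Quinn and Szabo are each a Privy Counsellor, so the next rule applies.
Quinn and Szabo both have date first returned to the chamber 4 Nov 1999, so the next rule applies.
Among Quinn and Szabo, by terms served (lower first): Quinn (3 terms) before Szabo (4 terms).
Full order: Fontaine, Abara, Quinn, Szabo, Nakamura, Mendoza, Tran.

Fontaine, Abara, Quinn, Szabo, Nakamura, Mendoza, Tran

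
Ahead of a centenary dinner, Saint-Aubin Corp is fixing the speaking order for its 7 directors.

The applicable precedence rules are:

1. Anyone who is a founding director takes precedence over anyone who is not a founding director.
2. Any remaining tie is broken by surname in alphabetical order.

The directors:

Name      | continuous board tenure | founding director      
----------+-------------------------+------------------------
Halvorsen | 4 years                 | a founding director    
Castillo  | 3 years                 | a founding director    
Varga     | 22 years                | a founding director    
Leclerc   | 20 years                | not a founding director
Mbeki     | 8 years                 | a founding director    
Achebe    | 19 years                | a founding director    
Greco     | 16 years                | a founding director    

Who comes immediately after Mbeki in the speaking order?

Varga

By the first rule: Achebe, Castillo, Greco, Halvorsen, Mbeki and Varga (each a founding director); then Leclerc (not a founding director).
Among Achebe, Castillo, Greco, Halvorsen, Mbeki and Varga, alphabetically by surname: Achebe before Castillo before Greco before Halvorsen before Mbeki before Varga.
Order: Achebe, Castillo, Greco, Halvorsen, Mbeki, Varga, Leclerc.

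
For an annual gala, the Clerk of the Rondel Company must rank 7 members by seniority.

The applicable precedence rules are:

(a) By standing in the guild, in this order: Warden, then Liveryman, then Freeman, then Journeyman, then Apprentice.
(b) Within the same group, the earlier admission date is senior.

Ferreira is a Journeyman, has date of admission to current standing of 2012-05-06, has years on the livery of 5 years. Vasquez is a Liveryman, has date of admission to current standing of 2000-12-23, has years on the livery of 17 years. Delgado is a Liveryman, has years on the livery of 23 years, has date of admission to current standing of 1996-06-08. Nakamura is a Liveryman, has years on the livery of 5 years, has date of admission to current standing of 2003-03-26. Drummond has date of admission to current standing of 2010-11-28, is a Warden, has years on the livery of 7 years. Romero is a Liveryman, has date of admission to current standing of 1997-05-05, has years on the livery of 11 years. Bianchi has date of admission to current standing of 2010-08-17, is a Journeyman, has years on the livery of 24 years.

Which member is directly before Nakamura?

By standing in the guild: Drummond (Warden); then Delgado, Romero, Vasquez and Nakamura (Liveryman); then Bianchi and Ferreira (Journeyman).
Among Delgado, Romero, Vasquez and Nakamura, by date of admission to current standing (earlier first): Delgado (1996-06-08) before Romero (1997-05-05) before Vasquez (2000-12-23) before Nakamura (2003-03-26).
Among Bianchi and Ferreira, by date of admission to current standing (earlier first): Bianchi (2010-08-17) before Ferreira (2012-05-06).
Order: Drummond, Delgado, Romero, Vasquez, Nakamura, Bianchi, Ferreira.

Vasquez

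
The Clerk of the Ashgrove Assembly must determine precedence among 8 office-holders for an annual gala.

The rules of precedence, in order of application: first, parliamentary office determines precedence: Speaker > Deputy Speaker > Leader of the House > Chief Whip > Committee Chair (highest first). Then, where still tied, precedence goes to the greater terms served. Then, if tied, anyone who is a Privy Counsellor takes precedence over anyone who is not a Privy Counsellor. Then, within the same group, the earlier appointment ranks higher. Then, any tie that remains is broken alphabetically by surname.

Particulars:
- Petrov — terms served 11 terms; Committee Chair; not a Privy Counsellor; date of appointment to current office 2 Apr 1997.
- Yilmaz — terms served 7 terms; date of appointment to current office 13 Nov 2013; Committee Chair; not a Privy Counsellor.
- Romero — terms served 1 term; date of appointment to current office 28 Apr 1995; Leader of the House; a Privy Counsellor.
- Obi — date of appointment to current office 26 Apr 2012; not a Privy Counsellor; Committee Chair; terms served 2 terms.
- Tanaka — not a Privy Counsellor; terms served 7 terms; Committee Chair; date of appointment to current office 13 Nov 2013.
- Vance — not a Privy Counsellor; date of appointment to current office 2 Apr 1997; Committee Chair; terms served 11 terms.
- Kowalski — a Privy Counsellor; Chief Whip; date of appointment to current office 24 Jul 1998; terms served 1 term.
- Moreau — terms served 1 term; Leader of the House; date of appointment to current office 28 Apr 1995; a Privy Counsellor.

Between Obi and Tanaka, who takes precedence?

Tanaka

By parliamentary office: Moreau and Romero (Leader of the House); then Kowalski (Chief Whip); then Petrov, Vance, Tanaka, Yilmaz and Obi (Committee Chair).
Moreau and Romero both have terms served 1 term, so the next rule applies.
Moreau and Romero are each a Privy Counsellor, so the next rule applies.
Moreau and Romero both have date of appointment to current office 28 Apr 1995, so the next rule applies.
Among Moreau and Romero, alphabetically by surname: Moreau before Romero.
Among Petrov, Vance, Tanaka, Yilmaz and Obi, by terms served (higher first): Petrov and Vance (11 terms) before Tanaka and Yilmaz (7 terms) before Obi (2 terms).
Petrov and Vance are each not a Privy Counsellor, so the next rule applies.
Petrov and Vance both have date of appointment to current office 2 Apr 1997, so the next rule applies.
Among Petrov and Vance, alphabetically by surname: Petrov before Vance.
Tanaka and Yilmaz are each not a Privy Counsellor, so the next rule applies.
Tanaka and Yilmaz both have date of appointment to current office 13 Nov 2013, so the next rule applies.
Among Tanaka and Yilmaz, alphabetically by surname: Tanaka before Yilmaz.
So Tanaka takes precedence.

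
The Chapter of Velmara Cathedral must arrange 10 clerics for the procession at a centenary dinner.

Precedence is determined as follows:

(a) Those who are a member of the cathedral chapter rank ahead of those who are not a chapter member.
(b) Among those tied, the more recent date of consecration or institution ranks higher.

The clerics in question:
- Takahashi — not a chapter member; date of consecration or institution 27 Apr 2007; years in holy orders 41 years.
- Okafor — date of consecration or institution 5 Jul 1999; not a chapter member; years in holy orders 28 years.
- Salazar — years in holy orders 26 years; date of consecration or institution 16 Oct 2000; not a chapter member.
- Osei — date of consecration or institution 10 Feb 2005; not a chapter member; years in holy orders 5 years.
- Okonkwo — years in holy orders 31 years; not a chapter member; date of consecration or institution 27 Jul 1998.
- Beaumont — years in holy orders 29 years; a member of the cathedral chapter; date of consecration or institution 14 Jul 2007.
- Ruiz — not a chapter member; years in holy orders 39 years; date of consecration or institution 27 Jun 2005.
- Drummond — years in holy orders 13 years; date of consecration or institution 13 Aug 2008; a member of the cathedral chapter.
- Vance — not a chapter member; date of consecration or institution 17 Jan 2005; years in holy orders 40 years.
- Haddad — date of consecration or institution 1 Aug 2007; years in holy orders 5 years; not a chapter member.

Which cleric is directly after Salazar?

By the first rule: Drummond and Beaumont (both a member of the cathedral chapter); then Haddad, Takahashi, Ruiz, Osei, Vance, Salazar, Okafor and Okonkwo (each not a chapter member).
Among Drummond and Beaumont, by date of consecration or institution (later first): Drummond (13 Aug 2008) before Beaumont (14 Jul 2007).
Among Haddad, Takahashi, Ruiz, Osei, Vance, Salazar, Okafor and Okonkwo, by date of consecration or institution (later first): Haddad (1 Aug 2007) before Takahashi (27 Apr 2007) before Ruiz (27 Jun 2005) before Osei (10 Feb 2005) before Vance (17 Jan 2005) before Salazar (16 Oct 2000) before Okafor (5 Jul 1999) before Okonkwo (27 Jul 1998).
Order: Drummond, Beaumont, Haddad, Takahashi, Ruiz, Osei, Vance, Salazar, Okafor, Okonkwo.

Okafor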